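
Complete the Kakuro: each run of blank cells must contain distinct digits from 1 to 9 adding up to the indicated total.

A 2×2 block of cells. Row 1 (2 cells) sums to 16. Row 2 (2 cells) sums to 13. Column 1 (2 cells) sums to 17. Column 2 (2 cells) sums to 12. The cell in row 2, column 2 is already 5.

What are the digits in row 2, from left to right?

16 in 2 cells must be {7,9}; 17 in 2 cells must be {8,9}.
(1,1) = 9: only digit in both the 16-across and 17-down candidate sets.
(1,2) = 16 − 9 = 7 completes the 16 across.
(2,1) = 13 − 5 = 8 completes the 13 across.

8, 5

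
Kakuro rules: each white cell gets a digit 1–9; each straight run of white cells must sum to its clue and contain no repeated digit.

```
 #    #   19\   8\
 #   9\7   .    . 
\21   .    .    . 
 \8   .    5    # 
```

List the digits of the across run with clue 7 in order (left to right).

6 1

R1C2 = 6: the only remaining digit allowed by both the 7 across and the 19 down.
R1C3 = 7 − 6 = 1 completes the 7 across.
R2C2 = 19 − 11 = 8 completes the 19 down.
R2C3 = 8 − 1 = 7 completes the 8 down.
R3C1 = 8 − 5 = 3 completes the 8 across.
R2C1 = 21 − 15 = 6 completes the 21 across.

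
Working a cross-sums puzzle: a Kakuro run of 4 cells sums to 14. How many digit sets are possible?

4 distinct digits from 1–9 sum between 10 and 30.
Enumerating: {1,2,3,8}, {1,2,4,7}, {1,2,5,6}, {1,3,4,6}, {2,3,4,5}.

5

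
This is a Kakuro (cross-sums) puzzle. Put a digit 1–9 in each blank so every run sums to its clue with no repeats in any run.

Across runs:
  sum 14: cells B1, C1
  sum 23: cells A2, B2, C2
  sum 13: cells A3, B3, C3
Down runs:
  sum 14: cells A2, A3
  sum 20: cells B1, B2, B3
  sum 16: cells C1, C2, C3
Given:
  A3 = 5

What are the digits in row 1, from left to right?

23 in 3 cells must be {6,8,9}.
A2 = 14 − 5 = 9 completes the 14 down.
Nothing is forced directly, so branch on B3, whose candidates are 6 or 7. If B3 = 6: then B2 would have to be in {6,8} for the 23 across but in {5,9} for the 20 down — contradiction. So B3 = 7.
Given what's placed, B2 must be 8 to fit the 23 across and 20 down.
C2 = 23 − 17 = 6 completes the 23 across.
C3 = 13 − 12 = 1 completes the 13 across.
B1 = 20 − 15 = 5 completes the 20 down.
C1 = 14 − 5 = 9 completes the 14 across.

5 9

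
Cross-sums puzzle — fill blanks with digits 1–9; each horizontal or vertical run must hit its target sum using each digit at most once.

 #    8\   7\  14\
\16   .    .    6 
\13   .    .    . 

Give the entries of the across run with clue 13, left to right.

1 4 8

R2C3 = 14 − 6 = 8 completes the 14 down.
Nothing is forced directly, so branch on R1C2, whose candidates are 1 or 2 or 3. If R1C2 = 1: then R1C1 would have to be in {9} for the 16 across but in {1,2,3,5,6,7} for the 8 down — contradiction. If R1C2 = 2: then R1C1 would have to be in {8} for the 16 across but in {1,2,3,5,6,7} for the 8 down — contradiction. So R1C2 = 3.
R1C1 = 16 − 9 = 7 completes the 16 across.
R2C1 = 8 − 7 = 1 completes the 8 down.
R2C2 = 13 − 9 = 4 completes the 13 across.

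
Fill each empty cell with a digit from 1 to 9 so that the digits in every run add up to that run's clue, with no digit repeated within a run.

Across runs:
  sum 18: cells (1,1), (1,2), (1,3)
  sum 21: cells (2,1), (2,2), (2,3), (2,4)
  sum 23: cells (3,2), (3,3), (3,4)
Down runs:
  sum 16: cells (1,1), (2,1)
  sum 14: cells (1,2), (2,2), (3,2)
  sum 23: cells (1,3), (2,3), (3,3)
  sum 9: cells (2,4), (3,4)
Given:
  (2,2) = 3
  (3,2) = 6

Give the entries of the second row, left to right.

9 3 8 1

23 in 3 cells must be {6,8,9}; 16 in 2 cells must be {7,9}.
(1,2) = 14 − 9 = 5 completes the 14 down.
Given what's placed, (3,4) must be 8 to fit the 23 across and 9 down.
(2,4) = 9 − 8 = 1 completes the 9 down.
(3,3) = 23 − 14 = 9 completes the 23 across.
(1,3) = 6: the only remaining digit allowed by both the 18 across and the 23 down.
Given what's placed, (2,1) must be 9 to fit the 21 across and 16 down.
(2,3) = 21 − 13 = 8 completes the 21 across.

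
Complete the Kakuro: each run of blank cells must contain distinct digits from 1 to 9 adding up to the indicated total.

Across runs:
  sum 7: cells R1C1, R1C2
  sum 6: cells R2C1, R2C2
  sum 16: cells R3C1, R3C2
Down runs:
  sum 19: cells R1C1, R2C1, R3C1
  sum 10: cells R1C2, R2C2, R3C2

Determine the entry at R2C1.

16 in 2 cells must be {7,9}.
The 16 across and the 10 down share only 7, so R3C2 = 7.
R3C1 = 16 − 7 = 9 completes the 16 across.
Nothing is forced directly, so branch on R1C2, whose candidates are 1 or 2. If R1C2 = 2: then R1C1 would have to be in {5} for the 7 across but in {2,3,4,6,7,8} for the 19 down — contradiction. So R1C2 = 1.
R1C1 = 7 − 1 = 6 completes the 7 across.
R2C1 = 19 − 15 = 4 completes the 19 down.
R2C2 = 6 − 4 = 2 completes the 6 across.

4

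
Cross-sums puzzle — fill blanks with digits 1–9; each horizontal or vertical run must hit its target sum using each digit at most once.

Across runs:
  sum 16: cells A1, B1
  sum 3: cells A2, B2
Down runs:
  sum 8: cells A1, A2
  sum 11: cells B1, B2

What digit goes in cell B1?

16 in 2 cells must be {7,9}; 3 in 2 cells must be {1,2}.
The 16 across and the 8 down share only 7, so A1 = 7.
B1 = 16 − 7 = 9 completes the 16 across.
A2 = 8 − 7 = 1 completes the 8 down.
B2 = 3 − 1 = 2 completes the 3 across.

9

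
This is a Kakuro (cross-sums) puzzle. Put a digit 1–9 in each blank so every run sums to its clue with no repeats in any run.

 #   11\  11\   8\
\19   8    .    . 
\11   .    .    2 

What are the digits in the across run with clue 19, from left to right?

R1C3 = 8 − 2 = 6 completes the 8 down.
R2C1 = 11 − 8 = 3 completes the 11 down.
R2C2 = 11 − 5 = 6 completes the 11 across.
R1C2 = 19 − 14 = 5 completes the 19 across.

8 5 6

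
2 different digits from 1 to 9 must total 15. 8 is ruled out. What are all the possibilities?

2 distinct digits from 1–9 sum between 3 and 17.
Dropping sets that contain 8.
Only one set works: {6,9}.

{6,9}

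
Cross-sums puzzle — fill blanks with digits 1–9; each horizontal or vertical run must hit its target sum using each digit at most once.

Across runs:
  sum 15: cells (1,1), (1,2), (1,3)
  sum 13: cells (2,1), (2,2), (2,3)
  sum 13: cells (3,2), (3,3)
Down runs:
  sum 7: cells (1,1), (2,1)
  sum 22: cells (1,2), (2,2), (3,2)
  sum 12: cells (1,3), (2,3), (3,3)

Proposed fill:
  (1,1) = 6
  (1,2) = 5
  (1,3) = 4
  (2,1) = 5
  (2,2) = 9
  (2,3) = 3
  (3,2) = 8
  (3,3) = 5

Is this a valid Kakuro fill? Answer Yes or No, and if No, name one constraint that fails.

No — the down run (1,1)–(2,1) sums to 11, not 7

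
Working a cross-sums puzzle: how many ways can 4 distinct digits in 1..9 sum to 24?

8

4 distinct digits from 1–9 sum between 10 and 30.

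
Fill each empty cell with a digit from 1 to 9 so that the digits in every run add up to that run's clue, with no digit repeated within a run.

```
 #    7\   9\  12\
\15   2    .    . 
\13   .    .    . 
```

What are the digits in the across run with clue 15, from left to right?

R2C1 = 7 − 2 = 5 completes the 7 down.
Given what's placed, R2C3 must be 7 to fit the 13 across and 12 down.
R1C3 = 12 − 7 = 5 completes the 12 down.
R2C2 = 13 − 12 = 1 completes the 13 across.
R1C2 = 15 − 7 = 8 completes the 15 across.

2 8 5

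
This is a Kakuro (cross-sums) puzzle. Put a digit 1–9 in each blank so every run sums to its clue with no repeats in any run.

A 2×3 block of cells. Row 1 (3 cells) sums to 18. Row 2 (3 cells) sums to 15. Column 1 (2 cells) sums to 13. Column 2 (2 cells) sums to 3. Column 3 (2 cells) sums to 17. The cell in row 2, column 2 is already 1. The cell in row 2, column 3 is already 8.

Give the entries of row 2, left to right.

3 in 2 cells must be {1,2}; 17 in 2 cells must be {8,9}.
(1,2) = 3 − 1 = 2 completes the 3 down.
(1,3) = 17 − 8 = 9 completes the 17 down.
(2,1) = 15 − 9 = 6 completes the 15 across.
(1,1) = 18 − 11 = 7 completes the 18 across.

6, 1, 8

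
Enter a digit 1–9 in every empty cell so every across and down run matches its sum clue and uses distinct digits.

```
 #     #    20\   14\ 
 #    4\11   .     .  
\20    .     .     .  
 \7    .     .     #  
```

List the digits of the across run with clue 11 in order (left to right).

4 in 2 cells must be {1,3}.
The 20 across and the 4 down share only 3, so R2C1 = 3.
R3C1 = 4 − 3 = 1 completes the 4 down.
R3C2 = 7 − 1 = 6 completes the 7 across.
R2C2 = 9: the only remaining digit allowed by both the 20 across and the 20 down.
R2C3 = 20 − 12 = 8 completes the 20 across.
R1C2 = 20 − 15 = 5 completes the 20 down.
R1C3 = 11 − 5 = 6 completes the 11 across.

5 6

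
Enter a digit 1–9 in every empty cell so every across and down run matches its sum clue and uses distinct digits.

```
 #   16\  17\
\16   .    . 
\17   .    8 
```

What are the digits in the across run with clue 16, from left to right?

7 9

16 in 2 cells must be {7,9}; 17 in 2 cells must be {8,9}.
R1C2 = 17 − 8 = 9 completes the 17 down.
R2C1 = 17 − 8 = 9 completes the 17 across.
R1C1 = 16 − 9 = 7 completes the 16 across.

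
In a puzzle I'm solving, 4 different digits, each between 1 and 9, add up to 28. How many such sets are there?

2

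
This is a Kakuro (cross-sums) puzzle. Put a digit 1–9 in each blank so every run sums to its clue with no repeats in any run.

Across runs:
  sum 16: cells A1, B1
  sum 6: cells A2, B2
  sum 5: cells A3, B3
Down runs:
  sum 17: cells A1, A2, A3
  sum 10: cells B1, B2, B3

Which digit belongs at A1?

9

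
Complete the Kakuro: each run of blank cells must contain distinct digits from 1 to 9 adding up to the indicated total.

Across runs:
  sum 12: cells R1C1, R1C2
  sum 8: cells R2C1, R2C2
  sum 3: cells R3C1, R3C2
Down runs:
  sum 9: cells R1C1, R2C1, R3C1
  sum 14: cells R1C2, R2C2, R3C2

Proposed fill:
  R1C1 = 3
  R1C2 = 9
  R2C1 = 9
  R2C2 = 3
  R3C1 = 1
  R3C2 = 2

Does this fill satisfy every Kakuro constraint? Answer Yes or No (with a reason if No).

No — the across run R2C1–R2C2 sums to 12, not 8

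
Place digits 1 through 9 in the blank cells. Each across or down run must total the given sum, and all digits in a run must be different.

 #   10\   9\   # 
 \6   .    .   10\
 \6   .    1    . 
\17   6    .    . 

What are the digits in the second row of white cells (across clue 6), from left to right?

6 in 3 cells must be {1,2,3}.
Given what's placed, R1C1 must be 1 to fit the 6 across and 10 down.
R1C2 = 6 − 1 = 5 completes the 6 across.
R2C1 = 10 − 7 = 3 completes the 10 down.
R2C3 = 6 − 4 = 2 completes the 6 across.
R3C2 = 9 − 6 = 3 completes the 9 down.
R3C3 = 17 − 9 = 8 completes the 17 across.

3 1 2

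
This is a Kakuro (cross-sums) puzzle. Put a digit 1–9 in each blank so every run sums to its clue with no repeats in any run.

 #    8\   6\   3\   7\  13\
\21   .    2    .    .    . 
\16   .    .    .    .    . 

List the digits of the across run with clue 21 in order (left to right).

5 2 1 6 7

16 in 5 cells must be {1,2,3,4,6}; 3 in 2 cells must be {1,2}.
R1C3 = 1: the only remaining digit allowed by both the 21 across and the 3 down.
R2C2 = 6 − 2 = 4 completes the 6 down.
R2C3 = 3 − 1 = 2 completes the 3 down.
Given what's placed, R2C5 must be 6 to fit the 16 across and 13 down.
R1C5 = 13 − 6 = 7 completes the 13 down.
No cell is forced outright now. R2C1 can only be 1 or 3 (the digits allowed by both its 16 across and its 8 down). If R2C1 = 1: then R1C1 would have to be in {3,5,6,8} for the 21 across but in {7} for the 8 down — contradiction. So R2C1 = 3.
R1C1 = 8 − 3 = 5 completes the 8 down.
R1C4 = 21 − 15 = 6 completes the 21 across.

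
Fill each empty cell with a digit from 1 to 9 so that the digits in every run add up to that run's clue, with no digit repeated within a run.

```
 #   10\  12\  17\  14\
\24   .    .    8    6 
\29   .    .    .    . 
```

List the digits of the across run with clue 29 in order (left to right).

7, 5, 9, 8

29 in 4 cells must be {5,7,8,9}; 17 in 2 cells must be {8,9}.
R2C3 = 17 − 8 = 9 completes the 17 down.
R2C4 = 14 − 6 = 8 completes the 14 down.
R2C1 = 7: the only remaining digit allowed by both the 29 across and the 10 down.
R2C2 = 29 − 24 = 5 completes the 29 across.
R1C1 = 10 − 7 = 3 completes the 10 down.
R1C2 = 24 − 17 = 7 completes the 24 across.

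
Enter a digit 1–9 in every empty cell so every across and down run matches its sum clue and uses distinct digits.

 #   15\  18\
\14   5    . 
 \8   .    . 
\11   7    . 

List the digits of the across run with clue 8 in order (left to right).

R1C2 = 14 − 5 = 9 completes the 14 across.
R2C1 = 15 − 12 = 3 completes the 15 down.
R2C2 = 8 − 3 = 5 completes the 8 across.
R3C2 = 11 − 7 = 4 completes the 11 across.

3 5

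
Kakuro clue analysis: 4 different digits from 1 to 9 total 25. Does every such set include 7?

Counterexample: {2,6,8,9} sums to 25 without using 7.

No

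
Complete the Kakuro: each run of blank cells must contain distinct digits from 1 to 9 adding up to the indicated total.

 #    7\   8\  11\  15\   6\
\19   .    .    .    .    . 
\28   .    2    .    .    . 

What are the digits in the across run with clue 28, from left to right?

4, 2, 9, 8, 5

R1C2 = 8 − 2 = 6 completes the 8 down.
R1C4 = 7: the only remaining digit allowed by both the 19 across and the 15 down.
R2C4 = 15 − 7 = 8 completes the 15 down.
Nothing is forced directly, so branch on R1C3, whose candidates are 2 or 3. If R1C3 = 3: then R2C3 would have to be in {3,4,5,6,7,9} for the 28 across but in {8} for the 11 down — contradiction. So R1C3 = 2.
Given what's placed, R1C5 must be 1 to fit the 19 across and 6 down.
R2C3 = 11 − 2 = 9 completes the 11 down.
R2C5 = 6 − 1 = 5 completes the 6 down.
R1C1 = 19 − 16 = 3 completes the 19 across.
R2C1 = 28 − 24 = 4 completes the 28 across.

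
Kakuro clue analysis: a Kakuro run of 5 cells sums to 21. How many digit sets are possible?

8

5 distinct digits from 1–9 sum between 15 and 35.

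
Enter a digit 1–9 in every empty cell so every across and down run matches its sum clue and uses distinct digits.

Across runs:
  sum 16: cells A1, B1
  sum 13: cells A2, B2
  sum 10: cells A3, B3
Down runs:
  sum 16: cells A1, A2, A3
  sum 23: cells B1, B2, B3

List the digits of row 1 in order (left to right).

16 in 2 cells must be {7,9}; 23 in 3 cells must be {6,8,9}.
The 16 across and the 23 down share only 9, so B1 = 9.
A1 = 16 − 9 = 7 completes the 16 across.
Nothing is forced directly, so branch on B2, whose candidates are 6 or 8. If B2 = 6: then A2 would have to be in {7} for the 13 across but in {1,3,4,5,6,8} for the 16 down — contradiction. So B2 = 8.
A2 = 13 − 8 = 5 completes the 13 across.
A3 = 16 − 12 = 4 completes the 16 down.
B3 = 10 − 4 = 6 completes the 10 across.

7 9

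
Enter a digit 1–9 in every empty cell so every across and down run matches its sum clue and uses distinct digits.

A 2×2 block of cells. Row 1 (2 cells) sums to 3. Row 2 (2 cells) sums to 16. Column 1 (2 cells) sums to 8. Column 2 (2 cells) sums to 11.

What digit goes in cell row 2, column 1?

7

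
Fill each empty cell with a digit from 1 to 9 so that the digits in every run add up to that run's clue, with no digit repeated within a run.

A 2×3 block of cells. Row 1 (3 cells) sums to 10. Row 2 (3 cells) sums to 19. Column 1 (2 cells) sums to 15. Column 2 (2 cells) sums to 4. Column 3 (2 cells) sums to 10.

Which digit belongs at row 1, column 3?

3

4 in 2 cells must be {1,3}.
The 19 across and the 4 down share only 3, so (2,2) = 3.
(1,2) = 4 − 3 = 1 completes the 4 down.
Nothing is forced directly, so branch on (2,1), whose candidates are 7 or 9. If (2,1) = 7: then (1,1) would have to be in {2,3,4,5,6,7} for the 10 across but in {8} for the 15 down — contradiction. So (2,1) = 9.
(1,1) = 15 − 9 = 6 completes the 15 down.
(1,3) = 10 − 7 = 3 completes the 10 across.
(2,3) = 19 − 12 = 7 completes the 19 across.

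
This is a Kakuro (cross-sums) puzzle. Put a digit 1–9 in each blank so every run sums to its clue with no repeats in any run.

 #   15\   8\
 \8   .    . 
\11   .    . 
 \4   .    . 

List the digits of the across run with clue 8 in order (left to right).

4 in 2 cells must be {1,3}.
Nothing is forced directly, so branch on R3C1, whose candidates are 1 or 3. If R3C1 = 1: that forces R3C2 = 3, R1C2 = 1, R2C2 = 4, after which R1C1 would have to be in {7} for the 8 across but in {5,6,8,9} for the 15 down — contradiction. So R3C1 = 3.
R3C2 = 4 − 3 = 1 completes the 4 across.
Nothing is forced directly, so branch on R1C1, whose candidates are 5 or 7. If R1C1 = 7: then R1C2 would have to be in {1} for the 8 across but in {2,3,4,5} for the 8 down — contradiction. So R1C1 = 5.
R1C2 = 8 − 5 = 3 completes the 8 across.
R2C1 = 15 − 8 = 7 completes the 15 down.
R2C2 = 11 − 7 = 4 completes the 11 across.

5 3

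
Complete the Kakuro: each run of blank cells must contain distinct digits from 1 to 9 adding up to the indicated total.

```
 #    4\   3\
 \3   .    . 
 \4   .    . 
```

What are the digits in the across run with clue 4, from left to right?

3 in 2 cells must be {1,2}; 4 in 2 cells must be {1,3}.
The 3 across and the 4 down share only 1, so R1C1 = 1.
R1C2 = 3 − 1 = 2 completes the 3 across.
R2C1 = 4 − 1 = 3 completes the 4 down.
R2C2 = 4 − 3 = 1 completes the 4 across.

3, 1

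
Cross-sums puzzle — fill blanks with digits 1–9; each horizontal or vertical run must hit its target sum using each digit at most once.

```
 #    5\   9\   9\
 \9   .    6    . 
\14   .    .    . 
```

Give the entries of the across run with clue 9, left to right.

R2C2 = 9 − 6 = 3 completes the 9 down.
Nothing is forced directly, so branch on R2C1, whose candidates are 2 or 4. If R2C1 = 2: then R1C1 would have to be in {1,2} for the 9 across but in {3} for the 5 down — contradiction. So R2C1 = 4.
R1C1 = 5 − 4 = 1 completes the 5 down.
R1C3 = 9 − 7 = 2 completes the 9 across.
R2C3 = 14 − 7 = 7 completes the 14 across.

1, 6, 2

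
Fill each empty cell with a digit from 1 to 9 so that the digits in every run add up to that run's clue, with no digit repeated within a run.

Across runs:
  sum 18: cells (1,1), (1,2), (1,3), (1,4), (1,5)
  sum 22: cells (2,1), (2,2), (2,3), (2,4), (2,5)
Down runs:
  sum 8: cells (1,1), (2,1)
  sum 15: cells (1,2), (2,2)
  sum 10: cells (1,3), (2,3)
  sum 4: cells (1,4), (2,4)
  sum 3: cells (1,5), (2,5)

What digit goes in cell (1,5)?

2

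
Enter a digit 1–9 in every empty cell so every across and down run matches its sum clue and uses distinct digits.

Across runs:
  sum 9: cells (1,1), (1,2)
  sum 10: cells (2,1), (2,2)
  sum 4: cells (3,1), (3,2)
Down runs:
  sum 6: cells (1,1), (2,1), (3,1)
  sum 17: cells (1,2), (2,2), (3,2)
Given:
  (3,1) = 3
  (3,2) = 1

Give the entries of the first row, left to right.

2 7

4 in 2 cells must be {1,3}; 6 in 3 cells must be {1,2,3}.
Given what's placed, (1,2) must be 7 to fit the 9 across and 17 down.
(2,2) = 17 − 8 = 9 completes the 17 down.
(1,1) = 9 − 7 = 2 completes the 9 across.
(2,1) = 10 − 9 = 1 completes the 10 across.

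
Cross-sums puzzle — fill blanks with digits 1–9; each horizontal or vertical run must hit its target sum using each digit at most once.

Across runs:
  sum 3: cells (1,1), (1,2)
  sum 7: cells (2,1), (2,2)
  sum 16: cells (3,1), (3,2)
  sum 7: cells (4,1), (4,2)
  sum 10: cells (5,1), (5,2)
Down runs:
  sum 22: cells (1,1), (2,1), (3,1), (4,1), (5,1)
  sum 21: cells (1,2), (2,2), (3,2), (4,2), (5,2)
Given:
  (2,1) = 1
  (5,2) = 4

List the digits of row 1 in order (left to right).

2 1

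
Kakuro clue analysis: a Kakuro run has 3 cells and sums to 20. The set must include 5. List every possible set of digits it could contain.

3 distinct digits from 1–9 sum between 6 and 24.
Keeping only sets containing 5.

{5,6,9}; {5,7,8}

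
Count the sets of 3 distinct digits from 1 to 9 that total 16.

8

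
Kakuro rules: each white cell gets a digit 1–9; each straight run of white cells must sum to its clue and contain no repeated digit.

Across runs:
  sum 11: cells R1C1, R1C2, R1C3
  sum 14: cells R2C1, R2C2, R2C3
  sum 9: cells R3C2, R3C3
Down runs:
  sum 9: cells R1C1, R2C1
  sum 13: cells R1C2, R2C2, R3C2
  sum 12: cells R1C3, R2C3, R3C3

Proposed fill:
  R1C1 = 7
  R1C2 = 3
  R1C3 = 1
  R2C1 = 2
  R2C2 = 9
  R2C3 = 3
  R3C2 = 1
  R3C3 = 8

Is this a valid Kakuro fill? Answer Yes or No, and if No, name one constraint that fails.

Across: 7+3+1=11; 2+9+3=14; 1+8=9. Down: 7+2=9; 3+9+1=13; 1+3+8=12. No digit repeats within any run.

Yes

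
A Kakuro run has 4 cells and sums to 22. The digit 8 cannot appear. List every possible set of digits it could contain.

4 distinct digits from 1–9 sum between 10 and 30.
Dropping sets that contain 8.

{1,5,7,9}; {2,4,7,9}; {2,5,6,9}; {3,4,6,9}; {4,5,6,7}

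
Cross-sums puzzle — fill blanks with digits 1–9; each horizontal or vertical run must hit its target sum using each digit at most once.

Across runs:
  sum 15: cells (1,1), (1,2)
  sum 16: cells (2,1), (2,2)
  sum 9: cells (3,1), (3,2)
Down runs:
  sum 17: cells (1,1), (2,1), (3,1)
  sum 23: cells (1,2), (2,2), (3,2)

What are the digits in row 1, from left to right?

9 6

16 in 2 cells must be {7,9}; 23 in 3 cells must be {6,8,9}.
The 16 across and the 23 down share only 9, so (2,2) = 9.
(2,1) = 16 − 9 = 7 completes the 16 across.
Nothing is forced directly, so branch on (1,2), whose candidates are 6 or 8. If (1,2) = 8: then (1,1) would have to be in {7} for the 15 across but in {1,2,4,6,8,9} for the 17 down — contradiction. So (1,2) = 6.
(1,1) = 15 − 6 = 9 completes the 15 across.
(3,1) = 17 − 16 = 1 completes the 17 down.
(3,2) = 9 − 1 = 8 completes the 9 across.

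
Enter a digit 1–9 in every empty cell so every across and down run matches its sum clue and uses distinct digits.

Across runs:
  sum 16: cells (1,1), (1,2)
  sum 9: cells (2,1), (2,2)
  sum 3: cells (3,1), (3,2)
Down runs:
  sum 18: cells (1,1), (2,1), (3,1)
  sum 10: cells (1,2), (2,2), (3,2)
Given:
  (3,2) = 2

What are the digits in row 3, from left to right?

1, 2

16 in 2 cells must be {7,9}; 3 in 2 cells must be {1,2}.
(1,2) = 7: the only remaining digit allowed by both the 16 across and the 10 down.
(2,2) = 10 − 9 = 1 completes the 10 down.
(3,1) = 3 − 2 = 1 completes the 3 across.
(1,1) = 16 − 7 = 9 completes the 16 across.
(2,1) = 9 − 1 = 8 completes the 9 across.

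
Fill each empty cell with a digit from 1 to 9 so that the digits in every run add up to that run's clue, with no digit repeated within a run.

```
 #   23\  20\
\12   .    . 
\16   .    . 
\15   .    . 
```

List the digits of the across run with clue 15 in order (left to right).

6, 9

16 in 2 cells must be {7,9}; 23 in 3 cells must be {6,8,9}.
The 16 across and the 23 down share only 9, so R2C1 = 9.
R2C2 = 16 − 9 = 7 completes the 16 across.
Given what's placed, R1C1 must be 8 to fit the 12 across and 23 down.
R1C2 = 12 − 8 = 4 completes the 12 across.
R3C1 = 23 − 17 = 6 completes the 23 down.
R3C2 = 15 − 6 = 9 completes the 15 across.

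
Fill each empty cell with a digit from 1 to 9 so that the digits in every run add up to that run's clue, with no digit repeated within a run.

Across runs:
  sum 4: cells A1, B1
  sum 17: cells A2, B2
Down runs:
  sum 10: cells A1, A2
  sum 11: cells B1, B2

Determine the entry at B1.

4 in 2 cells must be {1,3}; 17 in 2 cells must be {8,9}.
The 4 across and the 11 down share only 3, so B1 = 3.
B2 = 11 − 3 = 8 completes the 11 down.
A1 = 4 − 3 = 1 completes the 4 across.
A2 = 17 − 8 = 9 completes the 17 across.

3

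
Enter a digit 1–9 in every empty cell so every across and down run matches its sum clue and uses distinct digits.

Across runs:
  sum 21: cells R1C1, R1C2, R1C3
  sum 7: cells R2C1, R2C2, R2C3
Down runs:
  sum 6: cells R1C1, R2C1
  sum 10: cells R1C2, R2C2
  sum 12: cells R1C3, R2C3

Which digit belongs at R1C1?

7 in 3 cells must be {1,2,4}.
The 7 across and the 12 down share only 4, so R2C3 = 4.
R1C3 = 12 − 4 = 8 completes the 12 down.
Given what's placed, R1C1 must be 4 to fit the 21 across and 6 down.
R1C2 = 21 − 12 = 9 completes the 21 across.
R2C1 = 6 − 4 = 2 completes the 6 down.
R2C2 = 7 − 6 = 1 completes the 7 across.

4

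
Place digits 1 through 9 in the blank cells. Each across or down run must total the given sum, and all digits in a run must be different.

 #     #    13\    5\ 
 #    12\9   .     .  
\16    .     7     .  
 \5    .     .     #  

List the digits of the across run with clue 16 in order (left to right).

Nothing is forced directly, so branch on R3C1, whose candidates are 3 or 4. If R3C1 = 3: then R2C1 would have to be in {1,3,4,5,6,8} for the 16 across but in {9} for the 12 down — contradiction. So R3C1 = 4.
R2C1 = 12 − 4 = 8 completes the 12 down.
R2C3 = 16 − 15 = 1 completes the 16 across.
R3C2 = 5 − 4 = 1 completes the 5 across.
R1C2 = 13 − 8 = 5 completes the 13 down.
R1C3 = 9 − 5 = 4 completes the 9 across.

8 7 1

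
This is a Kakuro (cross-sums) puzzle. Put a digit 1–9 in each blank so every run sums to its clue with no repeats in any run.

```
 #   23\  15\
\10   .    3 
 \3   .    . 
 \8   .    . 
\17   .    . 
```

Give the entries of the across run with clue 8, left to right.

3 in 2 cells must be {1,2}; 17 in 2 cells must be {8,9}.
R1C1 = 10 − 3 = 7 completes the 10 across.
R4C2 = 9: the only remaining digit allowed by both the 17 across and the 15 down.
R4C1 = 17 − 9 = 8 completes the 17 across.
R2C1 = 2: the only remaining digit allowed by both the 3 across and the 23 down.
R2C2 = 3 − 2 = 1 completes the 3 across.
R3C1 = 23 − 17 = 6 completes the 23 down.
R3C2 = 8 − 6 = 2 completes the 8 across.

6 2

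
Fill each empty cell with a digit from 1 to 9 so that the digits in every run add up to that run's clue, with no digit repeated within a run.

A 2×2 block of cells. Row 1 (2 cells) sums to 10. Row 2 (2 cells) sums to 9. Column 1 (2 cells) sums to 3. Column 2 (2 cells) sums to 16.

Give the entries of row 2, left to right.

3 in 2 cells must be {1,2}; 16 in 2 cells must be {7,9}.
The 9 across and the 16 down share only 7, so (2,2) = 7.
(1,2) = 16 − 7 = 9 completes the 16 down.
(2,1) = 9 − 7 = 2 completes the 9 across.
(1,1) = 10 − 9 = 1 completes the 10 across.

2 7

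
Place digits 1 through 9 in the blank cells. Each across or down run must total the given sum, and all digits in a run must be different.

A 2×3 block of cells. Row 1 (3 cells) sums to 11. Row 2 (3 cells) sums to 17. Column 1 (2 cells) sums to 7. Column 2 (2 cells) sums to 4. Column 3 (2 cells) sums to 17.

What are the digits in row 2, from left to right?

5, 3, 9

4 in 2 cells must be {1,3}; 17 in 2 cells must be {8,9}.
The 11 across and the 17 down share only 8, so (1,3) = 8.
(2,3) = 17 − 8 = 9 completes the 17 down.
Given what's placed, (1,2) must be 1 to fit the 11 across and 4 down.
(2,2) = 4 − 1 = 3 completes the 4 down.
(1,1) = 11 − 9 = 2 completes the 11 across.
(2,1) = 17 − 12 = 5 completes the 17 across.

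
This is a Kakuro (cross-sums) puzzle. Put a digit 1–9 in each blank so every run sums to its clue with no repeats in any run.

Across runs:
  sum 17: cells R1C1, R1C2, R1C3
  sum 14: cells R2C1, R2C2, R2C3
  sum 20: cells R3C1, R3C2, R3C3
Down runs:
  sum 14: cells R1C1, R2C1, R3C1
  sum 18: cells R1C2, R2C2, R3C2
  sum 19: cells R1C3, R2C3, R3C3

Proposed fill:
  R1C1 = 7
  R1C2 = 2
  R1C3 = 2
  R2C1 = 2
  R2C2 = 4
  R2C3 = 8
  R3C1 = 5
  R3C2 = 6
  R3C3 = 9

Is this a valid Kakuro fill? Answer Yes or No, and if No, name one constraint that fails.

No — the down run R1C2–R3C2 sums to 12, not 18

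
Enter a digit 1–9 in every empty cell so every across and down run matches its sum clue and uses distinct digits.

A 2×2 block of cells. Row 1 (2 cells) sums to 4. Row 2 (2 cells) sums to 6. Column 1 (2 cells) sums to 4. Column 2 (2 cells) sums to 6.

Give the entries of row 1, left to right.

4 in 2 cells must be {1,3}.
The 4 across and the 6 down share only 1, so (1,2) = 1.
The 6 across and the 4 down share only 1, so (2,1) = 1.
(2,2) = 6 − 1 = 5 completes the 6 across.
(1,1) = 4 − 1 = 3 completes the 4 across.

3 1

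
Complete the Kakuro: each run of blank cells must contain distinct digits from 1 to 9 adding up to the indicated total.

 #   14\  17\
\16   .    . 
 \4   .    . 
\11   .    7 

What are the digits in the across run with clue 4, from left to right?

3, 1

16 in 2 cells must be {7,9}; 4 in 2 cells must be {1,3}.
R1C2 = 9: the only remaining digit allowed by both the 16 across and the 17 down.
R2C2 = 17 − 16 = 1 completes the 17 down.
R3C1 = 11 − 7 = 4 completes the 11 across.
R1C1 = 16 − 9 = 7 completes the 16 across.
R2C1 = 4 − 1 = 3 completes the 4 across.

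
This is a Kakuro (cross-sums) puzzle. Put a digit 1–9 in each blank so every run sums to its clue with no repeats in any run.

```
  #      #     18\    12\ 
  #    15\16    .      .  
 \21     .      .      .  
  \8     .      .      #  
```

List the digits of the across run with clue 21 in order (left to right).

16 in 2 cells must be {7,9}.
Nothing is forced directly, so branch on R1C2, whose candidates are 7 or 9. If R1C2 = 7: that forces R1C3 = 9, after which R2C3 would have to be in {4,5,6,7,8,9} for the 21 across but in {3} for the 12 down — contradiction. So R1C2 = 9.
R1C3 = 16 − 9 = 7 completes the 16 across.
R2C3 = 12 − 7 = 5 completes the 12 down.
R2C2 = 7: the only remaining digit allowed by both the 21 across and the 18 down.
R3C2 = 18 − 16 = 2 completes the 18 down.
R2C1 = 21 − 12 = 9 completes the 21 across.
R3C1 = 8 − 2 = 6 completes the 8 across.

9 7 5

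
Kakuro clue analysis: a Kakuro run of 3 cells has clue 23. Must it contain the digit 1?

No

The only way to make 23 from 3 distinct digits is {6,8,9}, which does not contain 1.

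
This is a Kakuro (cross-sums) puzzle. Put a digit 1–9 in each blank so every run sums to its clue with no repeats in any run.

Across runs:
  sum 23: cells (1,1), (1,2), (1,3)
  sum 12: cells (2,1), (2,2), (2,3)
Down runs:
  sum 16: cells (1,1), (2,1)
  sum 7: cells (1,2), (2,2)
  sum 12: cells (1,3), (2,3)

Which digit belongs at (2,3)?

4

23 in 3 cells must be {6,8,9}; 16 in 2 cells must be {7,9}.
The 23 across and the 16 down share only 9, so (1,1) = 9.
Given what's placed, (1,2) must be 6 to fit the 23 across and 7 down.
(1,3) = 23 − 15 = 8 completes the 23 across.
(2,1) = 16 − 9 = 7 completes the 16 down.
(2,2) = 7 − 6 = 1 completes the 7 down.
(2,3) = 12 − 8 = 4 completes the 12 across.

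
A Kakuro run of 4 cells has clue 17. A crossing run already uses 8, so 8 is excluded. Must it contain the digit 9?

No

Counterexample: {1,3,6,7} sums to 17 under that restriction without using 9.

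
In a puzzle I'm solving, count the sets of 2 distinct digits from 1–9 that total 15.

2

2 distinct digits from 1–9 sum between 3 and 17.
Enumerating: {6,9}, {7,8}.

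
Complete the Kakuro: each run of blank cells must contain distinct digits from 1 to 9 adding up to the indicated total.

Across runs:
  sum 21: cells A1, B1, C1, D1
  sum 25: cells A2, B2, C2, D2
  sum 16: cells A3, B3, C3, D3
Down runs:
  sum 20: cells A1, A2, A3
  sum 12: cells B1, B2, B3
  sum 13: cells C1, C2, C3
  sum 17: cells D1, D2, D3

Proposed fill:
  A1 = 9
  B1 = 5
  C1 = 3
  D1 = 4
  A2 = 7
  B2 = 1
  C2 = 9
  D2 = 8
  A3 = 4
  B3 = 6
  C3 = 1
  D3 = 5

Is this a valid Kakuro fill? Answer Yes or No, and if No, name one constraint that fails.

Across: 9+5+3+4=21; 7+1+9+8=25; 4+6+1+5=16. Down: 9+7+4=20; 5+1+6=12; 3+9+1=13; 4+8+5=17. No digit repeats within any run.

Yes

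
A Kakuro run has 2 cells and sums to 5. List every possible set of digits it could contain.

2 distinct digits from 1–9 sum between 3 and 17.

{1,4}; {2,3}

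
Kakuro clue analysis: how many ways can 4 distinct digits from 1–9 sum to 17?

4 distinct digits from 1–9 sum between 10 and 30.

9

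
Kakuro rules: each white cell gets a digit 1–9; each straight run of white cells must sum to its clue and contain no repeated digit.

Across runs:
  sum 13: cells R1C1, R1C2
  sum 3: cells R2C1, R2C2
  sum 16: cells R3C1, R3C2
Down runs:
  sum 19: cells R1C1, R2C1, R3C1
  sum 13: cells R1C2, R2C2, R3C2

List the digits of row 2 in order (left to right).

3 in 2 cells must be {1,2}; 16 in 2 cells must be {7,9}.
The 3 across and the 19 down share only 2, so R2C1 = 2.
R2C2 = 3 − 2 = 1 completes the 3 across.
Given what's placed, R3C1 must be 9 to fit the 16 across and 19 down.
R3C2 = 16 − 9 = 7 completes the 16 across.
R1C1 = 19 − 11 = 8 completes the 19 down.
R1C2 = 13 − 8 = 5 completes the 13 across.

2 1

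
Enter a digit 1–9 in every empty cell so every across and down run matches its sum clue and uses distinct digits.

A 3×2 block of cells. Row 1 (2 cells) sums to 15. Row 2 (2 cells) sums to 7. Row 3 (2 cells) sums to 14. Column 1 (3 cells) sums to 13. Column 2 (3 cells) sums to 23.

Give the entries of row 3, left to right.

5, 9

23 in 3 cells must be {6,8,9}.
The 7 across and the 23 down share only 6, so (2,2) = 6.
(2,1) = 7 − 6 = 1 completes the 7 across.
Nothing is forced directly, so branch on (1,2), whose candidates are 8 or 9. If (1,2) = 9: then (1,1) would have to be in {6} for the 15 across but in {3,4,5,7,8,9} for the 13 down — contradiction. So (1,2) = 8.
(1,1) = 15 − 8 = 7 completes the 15 across.
(3,1) = 13 − 8 = 5 completes the 13 down.
(3,2) = 14 − 5 = 9 completes the 14 across.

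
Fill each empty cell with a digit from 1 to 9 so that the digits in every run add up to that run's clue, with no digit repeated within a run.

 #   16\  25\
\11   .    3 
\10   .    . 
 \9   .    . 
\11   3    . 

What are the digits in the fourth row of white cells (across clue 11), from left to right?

R1C1 = 11 − 3 = 8 completes the 11 across.
R4C2 = 11 − 3 = 8 completes the 11 across.
R2C2 = 9: the only remaining digit allowed by both the 10 across and the 25 down.
R3C2 = 25 − 20 = 5 completes the 25 down.
R2C1 = 10 − 9 = 1 completes the 10 across.
R3C1 = 9 − 5 = 4 completes the 9 across.

3 8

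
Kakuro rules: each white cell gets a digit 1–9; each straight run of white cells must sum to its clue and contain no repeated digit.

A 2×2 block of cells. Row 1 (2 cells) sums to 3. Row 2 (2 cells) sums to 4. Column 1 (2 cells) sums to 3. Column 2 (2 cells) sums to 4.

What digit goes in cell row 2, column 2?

3 in 2 cells must be {1,2}; 4 in 2 cells must be {1,3}.
The 3 across and the 4 down share only 1, so (1,2) = 1.
The 4 across and the 3 down share only 1, so (2,1) = 1.
(2,2) = 4 − 1 = 3 completes the 4 across.
(1,1) = 3 − 1 = 2 completes the 3 across.

3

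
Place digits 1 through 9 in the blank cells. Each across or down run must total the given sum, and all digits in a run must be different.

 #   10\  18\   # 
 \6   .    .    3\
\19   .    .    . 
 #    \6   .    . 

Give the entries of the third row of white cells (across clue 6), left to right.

5 1

3 in 2 cells must be {1,2}.
The 19 across and the 3 down share only 2, so R2C3 = 2.
R3C3 = 3 − 2 = 1 completes the 3 down.
R3C2 = 6 − 1 = 5 completes the 6 across.
R1C2 = 4: the only remaining digit allowed by both the 6 across and the 18 down.
R2C2 = 18 − 9 = 9 completes the 18 down.
R1C1 = 6 − 4 = 2 completes the 6 across.
R2C1 = 19 − 11 = 8 completes the 19 across.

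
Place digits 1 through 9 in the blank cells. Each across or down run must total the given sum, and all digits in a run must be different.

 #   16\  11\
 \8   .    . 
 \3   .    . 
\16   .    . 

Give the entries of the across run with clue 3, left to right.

3 in 2 cells must be {1,2}; 16 in 2 cells must be {7,9}.
The 16 across and the 11 down share only 7, so R3C2 = 7.
Given what's placed, R2C2 must be 1 to fit the 3 across and 11 down.
R3C1 = 16 − 7 = 9 completes the 16 across.
R1C2 = 11 − 8 = 3 completes the 11 down.
R2C1 = 3 − 1 = 2 completes the 3 across.
R1C1 = 8 − 3 = 5 completes the 8 across.

2 1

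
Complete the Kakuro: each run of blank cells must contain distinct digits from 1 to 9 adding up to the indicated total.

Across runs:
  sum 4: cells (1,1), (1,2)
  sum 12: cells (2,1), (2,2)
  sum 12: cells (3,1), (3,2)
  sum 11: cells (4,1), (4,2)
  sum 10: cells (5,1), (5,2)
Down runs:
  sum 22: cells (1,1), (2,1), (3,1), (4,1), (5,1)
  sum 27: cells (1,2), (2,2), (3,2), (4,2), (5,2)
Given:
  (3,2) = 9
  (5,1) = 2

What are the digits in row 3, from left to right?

4 in 2 cells must be {1,3}.
(3,1) = 12 − 9 = 3 completes the 12 across.

3 9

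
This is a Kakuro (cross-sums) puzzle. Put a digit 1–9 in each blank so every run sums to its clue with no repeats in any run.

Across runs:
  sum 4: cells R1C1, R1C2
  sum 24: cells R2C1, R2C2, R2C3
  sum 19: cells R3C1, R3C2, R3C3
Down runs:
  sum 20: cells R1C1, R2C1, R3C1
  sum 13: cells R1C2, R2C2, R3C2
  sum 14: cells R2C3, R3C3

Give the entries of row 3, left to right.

8 5 6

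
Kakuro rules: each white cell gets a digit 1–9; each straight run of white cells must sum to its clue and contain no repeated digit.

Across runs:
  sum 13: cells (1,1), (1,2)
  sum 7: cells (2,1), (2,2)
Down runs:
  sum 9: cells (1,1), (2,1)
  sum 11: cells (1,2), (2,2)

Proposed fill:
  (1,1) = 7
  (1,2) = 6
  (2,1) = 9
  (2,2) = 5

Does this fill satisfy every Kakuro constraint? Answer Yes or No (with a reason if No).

No — the across run (2,1)–(2,2) sums to 14, not 7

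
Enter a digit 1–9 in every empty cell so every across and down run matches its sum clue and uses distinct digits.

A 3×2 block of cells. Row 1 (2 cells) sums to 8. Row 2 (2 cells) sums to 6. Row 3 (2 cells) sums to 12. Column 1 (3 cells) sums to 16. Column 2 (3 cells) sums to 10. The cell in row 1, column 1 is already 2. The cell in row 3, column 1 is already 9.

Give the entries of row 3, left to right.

9, 3

(1,2) = 8 − 2 = 6 completes the 8 across.
(2,1) = 16 − 11 = 5 completes the 16 down.
(2,2) = 6 − 5 = 1 completes the 6 across.
(3,2) = 12 − 9 = 3 completes the 12 across.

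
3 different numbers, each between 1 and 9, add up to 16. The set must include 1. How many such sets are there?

2

3 distinct digits from 1–9 sum between 6 and 24.
Keeping only sets containing 1.
Enumerating: {1,6,9}, {1,7,8}.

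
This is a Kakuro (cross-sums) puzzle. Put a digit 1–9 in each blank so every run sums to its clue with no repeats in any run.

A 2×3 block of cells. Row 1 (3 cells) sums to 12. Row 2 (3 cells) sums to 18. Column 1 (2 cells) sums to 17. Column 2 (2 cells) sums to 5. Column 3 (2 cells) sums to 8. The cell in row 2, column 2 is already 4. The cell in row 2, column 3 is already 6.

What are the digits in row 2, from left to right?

8, 4, 6

17 in 2 cells must be {8,9}.
(1,2) = 5 − 4 = 1 completes the 5 down.
(1,3) = 8 − 6 = 2 completes the 8 down.
(2,1) = 18 − 10 = 8 completes the 18 across.
(1,1) = 12 − 3 = 9 completes the 12 across.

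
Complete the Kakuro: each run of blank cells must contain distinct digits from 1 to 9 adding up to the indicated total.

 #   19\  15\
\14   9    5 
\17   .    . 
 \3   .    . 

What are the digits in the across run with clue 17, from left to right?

8, 9

17 in 2 cells must be {8,9}; 3 in 2 cells must be {1,2}.
Given what's placed, R2C1 must be 8 to fit the 17 across and 19 down.
R2C2 = 17 − 8 = 9 completes the 17 across.
R3C1 = 19 − 17 = 2 completes the 19 down.
R3C2 = 3 − 2 = 1 completes the 3 across.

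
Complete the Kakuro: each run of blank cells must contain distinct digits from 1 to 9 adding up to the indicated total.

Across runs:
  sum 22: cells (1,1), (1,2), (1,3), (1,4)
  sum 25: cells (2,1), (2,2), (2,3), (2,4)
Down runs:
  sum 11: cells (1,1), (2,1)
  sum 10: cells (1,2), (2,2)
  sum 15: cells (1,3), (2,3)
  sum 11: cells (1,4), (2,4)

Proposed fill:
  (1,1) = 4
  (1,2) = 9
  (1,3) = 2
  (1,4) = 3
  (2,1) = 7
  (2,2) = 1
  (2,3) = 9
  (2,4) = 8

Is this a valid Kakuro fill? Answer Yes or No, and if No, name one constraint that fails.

No — the down run (1,3)–(2,3) sums to 11, not 15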